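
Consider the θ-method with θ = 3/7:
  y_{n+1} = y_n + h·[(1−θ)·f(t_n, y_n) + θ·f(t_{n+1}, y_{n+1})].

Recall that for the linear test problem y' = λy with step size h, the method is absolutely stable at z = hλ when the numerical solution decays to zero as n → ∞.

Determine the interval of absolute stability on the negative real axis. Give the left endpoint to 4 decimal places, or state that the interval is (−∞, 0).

With y'=λy (z=hλ):
  y_{n+1} = y_n + z·[4/7·y_n + 3/7·y_{n+1}] ⇒ (1 − 3/7z)y_{n+1} = (1 + 4/7z)y_n
  R(z) = (1 + 4/7z)/(1 − 3/7z).

Find x<0 with |R(x)|<1.
x=-0.75: |R|=0.4324
R=−1: 1+4/7x = −1+3/7x ⇒ -1/7x=2 ⇒ x=2/(-1/7)=-14.0000
Confirm numerically:
  x=-11.932: |R|=0.95168 <1
  x=-9.993: |R|=0.89164 <1
  x=-9.085: |R|=0.85652 <1
  x=-8.773: |R|=0.84312 <1
  x=-14.126: |R|=1.00255 >1
  x=-14.040: |R|=1.00081 >1
  x=-14.033: |R|=1.00067 >1
Interval (-14.0000, 0).

z∈(-14.0000,0).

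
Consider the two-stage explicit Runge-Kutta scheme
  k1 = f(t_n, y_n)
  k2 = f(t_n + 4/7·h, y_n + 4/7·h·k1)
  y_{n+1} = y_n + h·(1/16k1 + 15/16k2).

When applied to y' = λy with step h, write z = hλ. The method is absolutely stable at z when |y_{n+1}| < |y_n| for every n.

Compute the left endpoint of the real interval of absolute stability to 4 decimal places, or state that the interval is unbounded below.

Test eqn y'=λy, z=hλ:
  k1=λy_n ⇒ h·k1=z·y_n;  k2=λ(1+4/7z)y_n ⇒ h·k2=z(1+4/7z)y_n
  y_{n+1}/y_n = 1 + 1/16z + 15/16z(1+4/7z) = 1 + z + 15/28z²
  Hence R(z) = 1 + z + 15/28z².

Boundary: |R(x)|=1, x<0.
x=-1.08: |R|=0.5449
R=1: x+15/28x²=0 ⇒ x=−28/15=-1.8667; min R=1−1/(4·15/28)=0.5333>−1
Confirm numerically:
  x=-1.241: |R|=0.58404 <1
  x=-1.115: |R|=0.55101 <1
  x=-0.836: |R|=0.53841 <1
  x=-0.787: |R|=0.54480 <1
  x=-2.447: |R|=1.76075 >1
  x=-2.238: |R|=1.44520 >1
  x=-2.034: |R|=1.18233 >1
Interval (-1.8667, 0).

z* = -1.8667.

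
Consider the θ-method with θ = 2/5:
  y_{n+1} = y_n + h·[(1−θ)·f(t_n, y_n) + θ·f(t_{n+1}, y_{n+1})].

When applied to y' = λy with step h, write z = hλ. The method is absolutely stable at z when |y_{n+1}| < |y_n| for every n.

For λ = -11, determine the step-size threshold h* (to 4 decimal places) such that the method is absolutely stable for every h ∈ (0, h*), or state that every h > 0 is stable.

(-10.0000,0); λ=-11 ⇒ h* = (10)/11 = 0.9091.

On y'=λy, z=hλ:
  y_{n+1} = y_n + z·[3/5·y_n + 2/5·y_{n+1}] ⇒ (1 − 2/5z)y_{n+1} = (1 + 3/5z)y_n
  so R(z) = (1 + 3/5z)/(1 − 2/5z).

Need |R(x)|<1, x<0.
x=-1.01: |R|=0.2806
R=−1: 1+3/5x = −1+2/5x ⇒ -1/5x=2 ⇒ x=2/(-1/5)=-10.0000
Confirm numerically:
  x=-9.437: |R|=0.97642 <1
  x=-8.778: |R|=0.94582 <1
  x=-6.963: |R|=0.83953 <1
  x=-10.395: |R|=1.01532 >1
  x=-10.264: |R|=1.01034 >1
  x=-10.046: |R|=1.00183 >1
Interval (-10.0000, 0).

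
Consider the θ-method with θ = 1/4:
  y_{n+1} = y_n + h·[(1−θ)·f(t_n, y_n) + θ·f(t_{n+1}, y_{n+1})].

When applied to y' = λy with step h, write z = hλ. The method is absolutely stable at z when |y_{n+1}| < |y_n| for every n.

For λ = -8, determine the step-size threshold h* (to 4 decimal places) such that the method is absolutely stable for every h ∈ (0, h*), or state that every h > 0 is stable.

(-4.0000,0); λ=-8 ⇒ h* = (4)/8 = 0.5000.

On y'=λy, z=hλ:
  y_{n+1} = y_n + z·[3/4·y_n + 1/4·y_{n+1}] ⇒ (1 − 1/4z)y_{n+1} = (1 + 3/4z)y_n
  ⇒ R(z) = (1 + 3/4z)/(1 − 1/4z).

Boundary: |R(x)|=1, x<0.
x=-1.76: |R|=0.2222
R=−1: 1+3/4x = −1+1/4x ⇒ -1/2x=2 ⇒ x=2/(-1/2)=-4.0000
Confirm numerically:
  x=-2.615: |R|=0.58125 <1
  x=-1.766: |R|=0.22511 <1
  x=-1.667: |R|=0.17664 <1
  x=-4.497: |R|=1.11698 >1
  x=-4.165: |R|=1.04042 >1
  x=-4.108: |R|=1.02664 >1
Interval (-4.0000, 0).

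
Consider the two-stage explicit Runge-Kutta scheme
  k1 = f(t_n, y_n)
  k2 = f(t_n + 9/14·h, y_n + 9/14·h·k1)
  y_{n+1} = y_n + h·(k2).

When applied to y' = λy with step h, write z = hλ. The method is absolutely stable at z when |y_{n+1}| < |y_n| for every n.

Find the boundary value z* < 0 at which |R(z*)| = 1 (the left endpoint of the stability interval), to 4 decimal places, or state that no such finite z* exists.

Set f=λy, z=hλ:
  k1=λy_n ⇒ h·k1=z·y_n;  k2=λ(1+9/14z)y_n ⇒ h·k2=z(1+9/14z)y_n
  y_{n+1}/y_n = 1 + z(1+9/14z) = 1 + z + 9/14z²
  R(z) = 1 + z + 9/14z².

Solve |R(x)|<1 on ℝ⁻.
x=-0.52: |R|=0.6538
R=1: x+9/14x²=0 ⇒ x=−14/9=-1.5556; min R=1−1/(4·9/14)=0.6111>−1
Confirm numerically:
  x=-1.376: |R|=0.84117 <1
  x=-1.370: |R|=0.83658 <1
  x=-1.153: |R|=0.70162 <1
  x=-1.008: |R|=0.64518 <1
  x=-2.138: |R|=1.80053 >1
  x=-1.963: |R|=1.51417 >1
Stable set (-1.5556, 0).

z* = -1.5556.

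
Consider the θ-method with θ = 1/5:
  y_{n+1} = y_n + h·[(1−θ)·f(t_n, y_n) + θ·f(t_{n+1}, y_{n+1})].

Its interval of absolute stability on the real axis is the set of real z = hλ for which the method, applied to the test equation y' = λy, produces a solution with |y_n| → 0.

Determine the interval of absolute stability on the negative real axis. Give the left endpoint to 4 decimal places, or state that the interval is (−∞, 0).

Test eqn y'=λy, z=hλ:
  y_{n+1} = y_n + z·[4/5·y_n + 1/5·y_{n+1}] ⇒ (1 − 1/5z)y_{n+1} = (1 + 4/5z)y_n
  so R(z) = (1 + 4/5z)/(1 − 1/5z).

Solve |R(x)|<1 on ℝ⁻.
x=-0.78: |R|=0.3253
R=−1: 1+4/5x = −1+1/5x ⇒ -3/5x=2 ⇒ x=2/(-3/5)=-3.3333
Confirm numerically:
  x=-3.170: |R|=0.94002 <1
  x=-1.955: |R|=0.40546 <1
  x=-1.573: |R|=0.19656 <1
  x=-3.896: |R|=1.18975 >1
  x=-3.523: |R|=1.06676 >1
  x=-3.417: |R|=1.02982 >1
So |R|<1 on (-3.3333, 0).

z∈(-3.3333,0).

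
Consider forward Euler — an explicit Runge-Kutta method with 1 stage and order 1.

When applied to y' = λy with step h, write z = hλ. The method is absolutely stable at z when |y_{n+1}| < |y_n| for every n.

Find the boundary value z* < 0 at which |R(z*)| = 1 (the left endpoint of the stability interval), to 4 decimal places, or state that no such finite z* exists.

Test eqn y'=λy, z=hλ:
  order 1, 1-stage ⇒ R(z)=1+z
  (e.g. R(-0.51)=0.49000, |R|=0.49000)

Find x<0 with |R(x)|<1.
x=-0.51: |R|=0.4900
|R(-1.57)|=0.5700 |R(-0.95)|=0.0500 |R(-0.89)|=0.1100
Bisect:
  x_lo=-2.6693 |R|=1.6693  x_hi=-0.1935 |R|=0.8065
  mid=-1.43141 |R|=0.43141 →hi
  mid=-2.05035 |R|=1.05035 →lo
  mid=-1.74088 |R|=0.74088 →hi
  mid=-1.89561 |R|=0.89561 →hi
  mid=-1.97298 |R|=0.97298 →hi
  mid=-2.01166 |R|=1.01166 →lo
  mid=-1.99232 |R|=0.99232 →hi
  ...
  [-2.00003,-1.99988] ⇒ x*=-2.0000
Interval (-2.0000, 0).

z* = -2.0000.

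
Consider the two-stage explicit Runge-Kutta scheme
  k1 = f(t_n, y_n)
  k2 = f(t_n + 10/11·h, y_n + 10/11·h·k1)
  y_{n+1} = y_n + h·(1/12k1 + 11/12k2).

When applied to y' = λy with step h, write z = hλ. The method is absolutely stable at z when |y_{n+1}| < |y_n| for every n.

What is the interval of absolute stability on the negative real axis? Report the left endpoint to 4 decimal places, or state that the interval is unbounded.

(-1.2000, 0).

On y'=λy, z=hλ:
  k1=λy_n ⇒ h·k1=z·y_n;  k2=λ(1+10/11z)y_n ⇒ h·k2=z(1+10/11z)y_n
  y_{n+1}/y_n = 1 + 1/12z + 11/12z(1+10/11z) = 1 + z + 5/6z²
  so R(z) = 1 + z + 5/6z².

Need |R(x)|<1, x<0.
x=-0.39: |R|=0.7368
R=1: x+5/6x²=0 ⇒ x=−6/5=-1.2000; min R=1−1/(4·5/6)=0.7000>−1
Confirm numerically:
  x=-1.178: |R|=0.97840 <1
  x=-1.004: |R|=0.83601 <1
  x=-0.578: |R|=0.70040 <1
  x=-1.625: |R|=1.57552 >1
  x=-1.364: |R|=1.18641 >1
Interval (-1.2000, 0).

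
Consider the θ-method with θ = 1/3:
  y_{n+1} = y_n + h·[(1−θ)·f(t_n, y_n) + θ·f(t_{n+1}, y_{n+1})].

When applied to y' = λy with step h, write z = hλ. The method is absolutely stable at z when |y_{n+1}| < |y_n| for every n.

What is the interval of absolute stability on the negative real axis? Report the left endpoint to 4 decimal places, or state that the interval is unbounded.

On y'=λy, z=hλ:
  y_{n+1} = y_n + z·[2/3·y_n + 1/3·y_{n+1}] ⇒ (1 − 1/3z)y_{n+1} = (1 + 2/3z)y_n
  ⇒ R(z) = (1 + 2/3z)/(1 − 1/3z).

Boundary: |R(x)|=1, x<0.
x=-1.47: |R|=0.0134
R=−1: 1+2/3x = −1+1/3x ⇒ -1/3x=2 ⇒ x=2/(-1/3)=-6.0000
Confirm numerically:
  x=-5.652: |R|=0.95978 <1
  x=-4.964: |R|=0.86991 <1
  x=-4.829: |R|=0.85043 <1
  x=-3.292: |R|=0.56961 <1
  x=-6.439: |R|=1.04651 >1
  x=-6.358: |R|=1.03826 >1
Interval (-6.0000, 0).

z∈(-6.0000,0).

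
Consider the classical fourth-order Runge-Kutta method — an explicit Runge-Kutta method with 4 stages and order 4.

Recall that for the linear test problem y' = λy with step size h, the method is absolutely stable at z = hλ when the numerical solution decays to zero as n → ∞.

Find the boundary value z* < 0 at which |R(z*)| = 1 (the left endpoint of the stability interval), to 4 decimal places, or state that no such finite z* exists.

Test eqn y'=λy, z=hλ:
  order 4, 4-stage ⇒ R(z)=1+z+z^2/2+z^3/6+z^4/24
  (e.g. R(-1.03)=0.36523, |R|=0.36523)

Boundary: |R(x)|=1, x<0.
x=-1.03: |R|=0.3652
|R(-1.67)|=0.2723 |R(-1.49)|=0.2741 |R(-1.34)|=0.2911
Bisect:
  x_lo=-3.5914 |R|=3.0692  x_hi=-0.3599 |R|=0.6978
  mid=-1.97569 |R|=0.32552 →hi
  mid=-2.78357 |R|=0.99741 →hi
  mid=-3.18751 |R|=1.79622 →lo
  mid=-2.98554 |R|=1.34634 →lo
  mid=-2.88456 |R|=1.16027 →lo
  mid=-2.83406 |R|=1.07605 →lo
  mid=-2.80882 |R|=1.03605 →lo
  ...
  [-2.78535,-2.78515] ⇒ x*=-2.7853
Interval (-2.7853, 0).

left endpoint -2.7853.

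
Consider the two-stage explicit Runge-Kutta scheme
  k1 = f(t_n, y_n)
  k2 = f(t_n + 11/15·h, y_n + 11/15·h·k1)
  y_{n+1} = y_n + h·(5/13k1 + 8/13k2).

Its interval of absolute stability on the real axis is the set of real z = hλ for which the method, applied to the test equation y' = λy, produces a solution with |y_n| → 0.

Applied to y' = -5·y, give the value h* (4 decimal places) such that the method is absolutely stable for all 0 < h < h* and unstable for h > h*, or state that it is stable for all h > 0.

(-2.2159,0); λ=-5 ⇒ h* = (195/88)/5 = 0.4432.

Test eqn y'=λy, z=hλ:
  k1=λy_n ⇒ h·k1=z·y_n;  k2=λ(1+11/15z)y_n ⇒ h·k2=z(1+11/15z)y_n
  y_{n+1}/y_n = 1 + 5/13z + 8/13z(1+11/15z) = 1 + z + 88/195z²
  R(z) = 1 + z + 88/195z².

Boundary: |R(x)|=1, x<0.
x=-1.52: |R|=0.5226
R=1: x+88/195x²=0 ⇒ x=−195/88=-2.2159; min R=1−1/(4·88/195)=0.4460>−1
Confirm numerically:
  x=-1.798: |R|=0.66091 <1
  x=-1.456: |R|=0.50069 <1
  x=-1.409: |R|=0.48692 <1
  x=-2.447: |R|=1.25519 >1
  x=-2.425: |R|=1.22882 >1
So |R|<1 on (-2.2159, 0).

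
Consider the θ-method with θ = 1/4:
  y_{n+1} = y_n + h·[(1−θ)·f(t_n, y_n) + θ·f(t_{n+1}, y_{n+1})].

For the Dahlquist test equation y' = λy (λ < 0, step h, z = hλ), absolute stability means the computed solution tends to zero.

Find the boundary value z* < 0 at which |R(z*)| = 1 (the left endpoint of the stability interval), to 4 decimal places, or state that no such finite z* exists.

left endpoint -4.0000.

With y'=λy (z=hλ):
  y_{n+1} = y_n + z·[3/4·y_n + 1/4·y_{n+1}] ⇒ (1 − 1/4z)y_{n+1} = (1 + 3/4z)y_n
  Hence R(z) = (1 + 3/4z)/(1 − 1/4z).

Solve |R(x)|<1 on ℝ⁻.
x=-0.69: |R|=0.4115
R=−1: 1+3/4x = −1+1/4x ⇒ -1/2x=2 ⇒ x=2/(-1/2)=-4.0000
Confirm numerically:
  x=-3.137: |R|=0.75816 <1
  x=-2.458: |R|=0.52245 <1
  x=-2.435: |R|=0.51360 <1
  x=-1.682: |R|=0.18409 <1
  x=-4.463: |R|=1.10942 >1
  x=-4.126: |R|=1.03101 >1
So |R|<1 on (-4.0000, 0).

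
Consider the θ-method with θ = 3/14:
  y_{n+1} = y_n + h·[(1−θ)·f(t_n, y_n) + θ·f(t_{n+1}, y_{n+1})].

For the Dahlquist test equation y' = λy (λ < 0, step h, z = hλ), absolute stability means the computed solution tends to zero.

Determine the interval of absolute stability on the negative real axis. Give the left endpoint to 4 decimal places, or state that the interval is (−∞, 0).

z∈(-3.5000,0).

Set f=λy, z=hλ:
  y_{n+1} = y_n + z·[11/14·y_n + 3/14·y_{n+1}] ⇒ (1 − 3/14z)y_{n+1} = (1 + 11/14z)y_n
  Hence R(z) = (1 + 11/14z)/(1 − 3/14z).

Find x<0 with |R(x)|<1.
x=-1.51: |R|=0.1409
R=−1: 1+11/14x = −1+3/14x ⇒ -4/7x=2 ⇒ x=2/(-4/7)=-3.5000
Confirm numerically:
  x=-2.951: |R|=0.80782 <1
  x=-2.858: |R|=0.77248 <1
  x=-2.420: |R|=0.59360 <1
  x=-2.030: |R|=0.41463 <1
  x=-4.074: |R|=1.17512 >1
  x=-4.036: |R|=1.16424 >1
So |R|<1 on (-3.5000, 0).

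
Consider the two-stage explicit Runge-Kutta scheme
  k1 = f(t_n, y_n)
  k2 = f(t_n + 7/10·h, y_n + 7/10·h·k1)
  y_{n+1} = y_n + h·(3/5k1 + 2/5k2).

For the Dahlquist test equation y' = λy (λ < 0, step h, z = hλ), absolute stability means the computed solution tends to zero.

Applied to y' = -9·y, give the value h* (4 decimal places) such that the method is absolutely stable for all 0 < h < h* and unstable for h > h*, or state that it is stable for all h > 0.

(-3.5714,0); λ=-9 ⇒ h* = (25/7)/9 = 0.3968.

Test eqn y'=λy, z=hλ:
  k1=λy_n ⇒ h·k1=z·y_n;  k2=λ(1+7/10z)y_n ⇒ h·k2=z(1+7/10z)y_n
  y_{n+1}/y_n = 1 + 3/5z + 2/5z(1+7/10z) = 1 + z + 7/25z²
  so R(z) = 1 + z + 7/25z².

Find x<0 with |R(x)|<1.
x=-1.1: |R|=0.2388
R=1: x+7/25x²=0 ⇒ x=−25/7=-3.5714; min R=1−1/(4·7/25)=0.1071>−1
Confirm numerically:
  x=-2.673: |R|=0.32758 <1
  x=-1.978: |R|=0.11750 <1
  x=-1.735: |R|=0.10786 <1
  x=-4.064: |R|=1.56051 >1
  x=-3.751: |R|=1.18860 >1
  x=-3.708: |R|=1.14179 >1
Interval (-3.5714, 0).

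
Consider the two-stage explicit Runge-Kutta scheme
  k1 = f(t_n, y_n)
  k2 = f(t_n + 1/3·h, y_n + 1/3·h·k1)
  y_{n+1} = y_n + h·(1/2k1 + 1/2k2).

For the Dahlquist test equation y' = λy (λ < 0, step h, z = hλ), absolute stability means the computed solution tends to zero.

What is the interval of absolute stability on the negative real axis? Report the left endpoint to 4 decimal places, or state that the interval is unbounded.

On y'=λy, z=hλ:
  k1=λy_n ⇒ h·k1=z·y_n;  k2=λ(1+1/3z)y_n ⇒ h·k2=z(1+1/3z)y_n
  y_{n+1}/y_n = 1 + 1/2z + 1/2z(1+1/3z) = 1 + z + 1/6z²
  ⇒ R(z) = 1 + z + 1/6z².

Boundary: |R(x)|=1, x<0.
x=-1.65: |R|=0.1963
R=1: x+1/6x²=0 ⇒ x=−6=-6.0000; min R=1−1/(4·1/6)=-0.5000>−1
Confirm numerically:
  x=-5.610: |R|=0.63535 <1
  x=-5.013: |R|=0.17536 <1
  x=-3.276: |R|=0.48730 <1
  x=-2.657: |R|=0.48039 <1
  x=-6.494: |R|=1.53467 >1
  x=-6.231: |R|=1.23989 >1
So |R|<1 on (-6.0000, 0).

(-6.0000, 0).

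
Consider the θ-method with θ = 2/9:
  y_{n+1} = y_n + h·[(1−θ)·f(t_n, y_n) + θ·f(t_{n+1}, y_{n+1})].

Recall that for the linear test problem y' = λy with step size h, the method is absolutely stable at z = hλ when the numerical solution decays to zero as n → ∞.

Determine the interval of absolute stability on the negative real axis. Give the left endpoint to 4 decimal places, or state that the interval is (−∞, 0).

Test eqn y'=λy, z=hλ:
  y_{n+1} = y_n + z·[7/9·y_n + 2/9·y_{n+1}] ⇒ (1 − 2/9z)y_{n+1} = (1 + 7/9z)y_n
  Hence R(z) = (1 + 7/9z)/(1 − 2/9z).

Need |R(x)|<1, x<0.
x=-0.46: |R|=0.5827
R=−1: 1+7/9x = −1+2/9x ⇒ -5/9x=2 ⇒ x=2/(-5/9)=-3.6000
Confirm numerically:
  x=-3.165: |R|=0.85812 <1
  x=-2.780: |R|=0.71841 <1
  x=-2.323: |R|=0.53210 <1
  x=-2.237: |R|=0.49421 <1
  x=-3.996: |R|=1.11653 >1
  x=-3.730: |R|=1.03949 >1
So |R|<1 on (-3.6000, 0).

z∈(-3.6000,0).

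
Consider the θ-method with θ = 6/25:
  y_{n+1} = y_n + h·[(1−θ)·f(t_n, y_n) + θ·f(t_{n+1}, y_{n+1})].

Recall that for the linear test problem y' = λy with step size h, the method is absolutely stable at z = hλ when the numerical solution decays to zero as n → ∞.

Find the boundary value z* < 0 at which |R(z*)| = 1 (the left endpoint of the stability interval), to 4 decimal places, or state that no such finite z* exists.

z* = -3.8462.

Set f=λy, z=hλ:
  y_{n+1} = y_n + z·[19/25·y_n + 6/25·y_{n+1}] ⇒ (1 − 6/25z)y_{n+1} = (1 + 19/25z)y_n
  Hence R(z) = (1 + 19/25z)/(1 − 6/25z).

Need |R(x)|<1, x<0.
x=-1.67: |R|=0.1922
R=−1: 1+19/25x = −1+6/25x ⇒ -13/25x=2 ⇒ x=2/(-13/25)=-3.8462
Confirm numerically:
  x=-3.652: |R|=0.94620 <1
  x=-3.285: |R|=0.83684 <1
  x=-1.696: |R|=0.20537 <1
  x=-4.130: |R|=1.07413 >1
  x=-3.974: |R|=1.03403 >1
So |R|<1 on (-3.8462, 0).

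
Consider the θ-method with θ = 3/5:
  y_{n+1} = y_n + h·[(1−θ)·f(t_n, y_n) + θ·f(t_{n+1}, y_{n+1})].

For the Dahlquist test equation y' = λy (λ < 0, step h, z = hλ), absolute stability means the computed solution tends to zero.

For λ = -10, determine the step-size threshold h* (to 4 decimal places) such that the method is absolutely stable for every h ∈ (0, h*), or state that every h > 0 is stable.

interval (−∞, 0). Any h>0 works for λ=-10.

Test eqn y'=λy, z=hλ:
  y_{n+1} = y_n + z·[2/5·y_n + 3/5·y_{n+1}] ⇒ (1 − 3/5z)y_{n+1} = (1 + 2/5z)y_n
  so R(z) = (1 + 2/5z)/(1 − 3/5z).

Solve |R(x)|<1 on ℝ⁻.
x=-1.56: |R|=0.1942
x=-2: |R|=0.0909
x=-10: |R|=0.4286
x=-100: |R|=0.6393
θ=3/5≥1/2 ⇒ |1+2/5x|<|1−3/5x| ∀x<0 ⇒ interval (−∞,0).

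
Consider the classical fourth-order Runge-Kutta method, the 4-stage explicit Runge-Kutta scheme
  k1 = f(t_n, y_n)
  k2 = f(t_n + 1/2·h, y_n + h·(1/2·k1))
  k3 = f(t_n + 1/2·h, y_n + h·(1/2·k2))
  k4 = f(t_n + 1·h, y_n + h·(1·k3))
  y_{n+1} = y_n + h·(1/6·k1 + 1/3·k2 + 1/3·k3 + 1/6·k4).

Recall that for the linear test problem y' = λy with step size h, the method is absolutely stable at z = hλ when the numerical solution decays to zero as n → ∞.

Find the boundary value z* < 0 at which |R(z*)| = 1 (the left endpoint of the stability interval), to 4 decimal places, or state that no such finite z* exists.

With y'=λy (z=hλ):
  order 4, 4-stage ⇒ R(z)=1+z+z^2/2+z^3/6+z^4/24
  (e.g. R(-1.26)=0.30542, |R|=0.30542)

Solve |R(x)|<1 on ℝ⁻.
x=-1.26: |R|=0.3054
|R(-3.05)|=1.4782 |R(-1.76)|=0.2800 |R(-0.71)|=0.4930
Bisect:
  x_lo=-3.1729 |R|=1.7599  x_hi=-0.0654 |R|=0.9367
  mid=-1.61916 |R|=0.27058 →hi
  mid=-2.39603 |R|=0.55514 →hi
  mid=-2.78447 |R|=0.99875 →hi
  mid=-2.97869 |R|=1.33294 →lo
  mid=-2.88158 |R|=1.15514 →lo
  mid=-2.83302 |R|=1.07438 →lo
  mid=-2.80874 |R|=1.03594 →lo
  mid=-2.79661 |R|=1.01719 →lo
  ...
  [-2.78542,-2.78523] ⇒ x*=-2.7853
Stable set (-2.7853, 0).

left endpoint -2.7853.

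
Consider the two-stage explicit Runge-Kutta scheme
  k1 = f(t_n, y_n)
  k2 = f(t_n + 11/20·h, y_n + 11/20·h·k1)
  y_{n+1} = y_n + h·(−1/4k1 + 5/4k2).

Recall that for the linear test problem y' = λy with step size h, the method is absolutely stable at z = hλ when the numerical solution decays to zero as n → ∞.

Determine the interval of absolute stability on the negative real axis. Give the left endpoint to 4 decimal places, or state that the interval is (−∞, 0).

(-1.4545, 0).

Test eqn y'=λy, z=hλ:
  k1=λy_n ⇒ h·k1=z·y_n;  k2=λ(1+11/20z)y_n ⇒ h·k2=z(1+11/20z)y_n
  y_{n+1}/y_n = 1 − 1/4z + 5/4z(1+11/20z) = 1 + z + 11/16z²
  so R(z) = 1 + z + 11/16z².

Need |R(x)|<1, x<0.
x=-1.14: |R|=0.7535
R=1: x+11/16x²=0 ⇒ x=−16/11=-1.4545; min R=1−1/(4·11/16)=0.6364>−1
Confirm numerically:
  x=-1.168: |R|=0.76990 <1
  x=-1.002: |R|=0.68825 <1
  x=-0.902: |R|=0.65735 <1
  x=-2.014: |R|=1.77463 >1
  x=-1.812: |R|=1.44530 >1
Interval (-1.4545, 0).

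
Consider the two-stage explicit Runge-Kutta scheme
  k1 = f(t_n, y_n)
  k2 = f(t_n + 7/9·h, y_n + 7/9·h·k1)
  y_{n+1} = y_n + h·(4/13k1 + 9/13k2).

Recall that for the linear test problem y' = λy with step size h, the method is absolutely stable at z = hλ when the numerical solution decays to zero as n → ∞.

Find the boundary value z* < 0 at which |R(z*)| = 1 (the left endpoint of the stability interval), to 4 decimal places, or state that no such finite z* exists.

Test eqn y'=λy, z=hλ:
  k1=λy_n ⇒ h·k1=z·y_n;  k2=λ(1+7/9z)y_n ⇒ h·k2=z(1+7/9z)y_n
  y_{n+1}/y_n = 1 + 4/13z + 9/13z(1+7/9z) = 1 + z + 7/13z²
  Hence R(z) = 1 + z + 7/13z².

Boundary: |R(x)|=1, x<0.
x=-0.91: |R|=0.5359
R=1: x+7/13x²=0 ⇒ x=−13/7=-1.8571; min R=1−1/(4·7/13)=0.5357>−1
Confirm numerically:
  x=-1.804: |R|=0.94838 <1
  x=-1.566: |R|=0.75450 <1
  x=-0.868: |R|=0.53769 <1
  x=-2.235: |R|=1.45474 >1
  x=-2.103: |R|=1.27840 >1
Stable set (-1.8571, 0).

z* = -1.8571.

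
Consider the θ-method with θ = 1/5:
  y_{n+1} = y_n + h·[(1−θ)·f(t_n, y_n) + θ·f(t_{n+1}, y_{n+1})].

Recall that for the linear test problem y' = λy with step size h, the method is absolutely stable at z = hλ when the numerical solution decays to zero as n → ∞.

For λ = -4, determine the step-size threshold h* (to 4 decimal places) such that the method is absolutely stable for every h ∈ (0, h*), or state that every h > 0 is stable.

(-3.3333,0); λ=-4 ⇒ h* = (10/3)/4 = 0.8333.

With y'=λy (z=hλ):
  y_{n+1} = y_n + z·[4/5·y_n + 1/5·y_{n+1}] ⇒ (1 − 1/5z)y_{n+1} = (1 + 4/5z)y_n
  so R(z) = (1 + 4/5z)/(1 − 1/5z).

Boundary: |R(x)|=1, x<0.
x=-0.34: |R|=0.6816
R=−1: 1+4/5x = −1+1/5x ⇒ -3/5x=2 ⇒ x=2/(-3/5)=-3.3333
Confirm numerically:
  x=-3.021: |R|=0.88318 <1
  x=-2.640: |R|=0.72775 <1
  x=-1.614: |R|=0.22014 <1
  x=-1.407: |R|=0.09802 <1
  x=-3.719: |R|=1.13270 >1
  x=-3.636: |R|=1.10514 >1
  x=-3.548: |R|=1.07534 >1
So |R|<1 on (-3.3333, 0).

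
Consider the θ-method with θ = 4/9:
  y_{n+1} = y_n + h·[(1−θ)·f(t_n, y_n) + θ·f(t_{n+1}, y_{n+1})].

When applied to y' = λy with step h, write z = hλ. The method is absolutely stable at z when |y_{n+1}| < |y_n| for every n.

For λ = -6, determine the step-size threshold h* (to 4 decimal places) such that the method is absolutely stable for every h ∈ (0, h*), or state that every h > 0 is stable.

(-18.0000,0); λ=-6 ⇒ h* = (18)/6 = 3.0000.

With y'=λy (z=hλ):
  y_{n+1} = y_n + z·[5/9·y_n + 4/9·y_{n+1}] ⇒ (1 − 4/9z)y_{n+1} = (1 + 5/9z)y_n
  Hence R(z) = (1 + 5/9z)/(1 − 4/9z).

Need |R(x)|<1, x<0.
x=-0.95: |R|=0.3320
R=−1: 1+5/9x = −1+4/9x ⇒ -1/9x=2 ⇒ x=2/(-1/9)=-18.0000
Confirm numerically:
  x=-17.190: |R|=0.98958 <1
  x=-15.956: |R|=0.97193 <1
  x=-15.659: |R|=0.96732 <1
  x=-8.540: |R|=0.78082 <1
  x=-18.467: |R|=1.00564 >1
  x=-18.362: |R|=1.00439 >1
Interval (-18.0000, 0).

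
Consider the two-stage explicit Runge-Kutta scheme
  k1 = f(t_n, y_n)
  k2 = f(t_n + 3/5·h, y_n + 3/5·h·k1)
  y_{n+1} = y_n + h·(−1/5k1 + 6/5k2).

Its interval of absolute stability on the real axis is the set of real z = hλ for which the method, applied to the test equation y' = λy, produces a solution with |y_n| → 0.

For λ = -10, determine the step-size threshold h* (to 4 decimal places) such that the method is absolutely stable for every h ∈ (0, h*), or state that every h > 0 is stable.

(-1.3889,0); λ=-10 ⇒ h* = (25/18)/10 = 0.1389.

Test eqn y'=λy, z=hλ:
  k1=λy_n ⇒ h·k1=z·y_n;  k2=λ(1+3/5z)y_n ⇒ h·k2=z(1+3/5z)y_n
  y_{n+1}/y_n = 1 − 1/5z + 6/5z(1+3/5z) = 1 + z + 18/25z²
  so R(z) = 1 + z + 18/25z².

Boundary: |R(x)|=1, x<0.
x=-0.66: |R|=0.6536
R=1: x+18/25x²=0 ⇒ x=−25/18=-1.3889; min R=1−1/(4·18/25)=0.6528>−1
Confirm numerically:
  x=-1.290: |R|=0.90815 <1
  x=-1.001: |R|=0.72044 <1
  x=-0.834: |R|=0.66680 <1
  x=-1.798: |R|=1.52962 >1
  x=-1.778: |R|=1.49812 >1
  x=-1.607: |R|=1.25236 >1
So |R|<1 on (-1.3889, 0).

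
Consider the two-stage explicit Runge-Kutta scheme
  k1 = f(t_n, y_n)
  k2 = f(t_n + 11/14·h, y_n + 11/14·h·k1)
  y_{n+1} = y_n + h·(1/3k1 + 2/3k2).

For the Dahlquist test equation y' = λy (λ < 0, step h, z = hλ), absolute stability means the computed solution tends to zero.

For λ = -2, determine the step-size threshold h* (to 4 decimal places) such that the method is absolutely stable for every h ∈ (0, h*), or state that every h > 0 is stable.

(-1.9091,0); λ=-2 ⇒ h* = (21/11)/2 = 0.9545.

On y'=λy, z=hλ:
  k1=λy_n ⇒ h·k1=z·y_n;  k2=λ(1+11/14z)y_n ⇒ h·k2=z(1+11/14z)y_n
  y_{n+1}/y_n = 1 + 1/3z + 2/3z(1+11/14z) = 1 + z + 11/21z²
  R(z) = 1 + z + 11/21z².

Solve |R(x)|<1 on ℝ⁻.
x=-0.56: |R|=0.6043
R=1: x+11/21x²=0 ⇒ x=−21/11=-1.9091; min R=1−1/(4·11/21)=0.5227>−1
Confirm numerically:
  x=-1.541: |R|=0.70288 <1
  x=-1.540: |R|=0.70227 <1
  x=-1.530: |R|=0.69619 <1
  x=-1.083: |R|=0.53137 <1
  x=-2.326: |R|=1.50795 >1
  x=-2.220: |R|=1.36154 >1
  x=-1.977: |R|=1.07032 >1
Stable set (-1.9091, 0).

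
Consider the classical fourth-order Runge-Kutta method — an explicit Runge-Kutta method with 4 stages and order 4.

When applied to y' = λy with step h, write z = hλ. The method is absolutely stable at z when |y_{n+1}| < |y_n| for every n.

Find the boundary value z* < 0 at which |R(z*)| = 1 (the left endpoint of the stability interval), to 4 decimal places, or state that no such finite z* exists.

Test eqn y'=λy, z=hλ:
  order 4, 4-stage ⇒ R(z)=1+z+z^2/2+z^3/6+z^4/24
  (e.g. R(-0.71)=0.49299, |R|=0.49299)

Solve |R(x)|<1 on ℝ⁻.
x=-0.71: |R|=0.4930
|R(-2.77)|=0.9772 |R(-1.18)|=0.3231 |R(-0.9)|=0.4108
Bisect:
  x_lo=-3.5300 |R|=2.8390  x_hi=-0.3732 |R|=0.6886
  mid=-1.95157 |R|=0.31834 →hi
  mid=-2.74077 |R|=0.93493 →hi
  mid=-3.13538 |R|=1.66951 →lo
  mid=-2.93808 |R|=1.25587 →lo
  mid=-2.83943 |R|=1.08473 →lo
  mid=-2.79010 |R|=1.00727 →lo
  mid=-2.76544 |R|=0.97047 →hi
  mid=-2.77777 |R|=0.98871 →hi
  mid=-2.78393 |R|=0.99795 →hi
  mid=-2.78702 |R|=1.00260 →lo
  ...
  [-2.78548,-2.78528] ⇒ x*=-2.7853
So |R|<1 on (-2.7853, 0).

left endpoint -2.7853.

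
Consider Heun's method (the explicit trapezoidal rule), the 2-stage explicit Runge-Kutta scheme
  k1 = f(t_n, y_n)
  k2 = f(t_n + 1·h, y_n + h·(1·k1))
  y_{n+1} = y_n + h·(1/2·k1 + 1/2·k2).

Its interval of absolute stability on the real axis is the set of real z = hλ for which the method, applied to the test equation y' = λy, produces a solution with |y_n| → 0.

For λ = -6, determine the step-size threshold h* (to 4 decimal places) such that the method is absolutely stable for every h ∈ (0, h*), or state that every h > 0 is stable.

With y'=λy (z=hλ):
  order 2, 2-stage ⇒ R(z)=1+z+z^2/2
  (e.g. R(-1.6)=0.68000, |R|=0.68000)

Need |R(x)|<1, x<0.
x=-1.6: |R|=0.6800
|R(-1.28)|=0.5392 |R(-0.88)|=0.5072 |R(-0.84)|=0.5128
Bisect:
  x_lo=-2.8763 |R|=2.2602  x_hi=-0.3281 |R|=0.7257
  mid=-1.60219 |R|=0.68132 →hi
  mid=-2.23922 |R|=1.26784 →lo
  mid=-1.92070 |R|=0.92385 →hi
  mid=-2.07996 |R|=1.08316 →lo
  mid=-2.00033 |R|=1.00033 →lo
  mid=-1.96052 |R|=0.96130 →hi
  mid=-1.98043 |R|=0.98062 →hi
  ...
  [-2.00002,-1.99987] ⇒ x*=-2.0000
Stable set (-2.0000, 0).

(-2.0000,0); λ=-6 ⇒ h* = 0.3333.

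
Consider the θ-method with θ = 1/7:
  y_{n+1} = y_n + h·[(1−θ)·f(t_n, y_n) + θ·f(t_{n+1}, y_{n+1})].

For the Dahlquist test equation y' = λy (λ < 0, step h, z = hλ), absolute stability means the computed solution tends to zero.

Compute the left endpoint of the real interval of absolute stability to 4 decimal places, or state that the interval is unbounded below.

Test eqn y'=λy, z=hλ:
  y_{n+1} = y_n + z·[6/7·y_n + 1/7·y_{n+1}] ⇒ (1 − 1/7z)y_{n+1} = (1 + 6/7z)y_n
  ⇒ R(z) = (1 + 6/7z)/(1 − 1/7z).

Need |R(x)|<1, x<0.
x=-0.3: |R|=0.7123
R=−1: 1+6/7x = −1+1/7x ⇒ -5/7x=2 ⇒ x=2/(-5/7)=-2.8000
Confirm numerically:
  x=-2.710: |R|=0.95366 <1
  x=-2.017: |R|=0.56582 <1
  x=-1.637: |R|=0.32673 <1
  x=-1.227: |R|=0.04400 <1
  x=-3.032: |R|=1.11563 >1
  x=-3.029: |R|=1.11417 >1
So |R|<1 on (-2.8000, 0).

left endpoint -2.8000.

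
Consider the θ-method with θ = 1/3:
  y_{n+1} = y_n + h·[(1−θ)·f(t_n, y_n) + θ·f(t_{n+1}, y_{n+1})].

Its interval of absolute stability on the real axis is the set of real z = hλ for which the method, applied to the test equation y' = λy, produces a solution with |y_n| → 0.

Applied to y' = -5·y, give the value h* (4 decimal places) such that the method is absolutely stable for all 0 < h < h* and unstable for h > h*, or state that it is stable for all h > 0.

Test eqn y'=λy, z=hλ:
  y_{n+1} = y_n + z·[2/3·y_n + 1/3·y_{n+1}] ⇒ (1 − 1/3z)y_{n+1} = (1 + 2/3z)y_n
  Hence R(z) = (1 + 2/3z)/(1 − 1/3z).

Solve |R(x)|<1 on ℝ⁻.
x=-1.16: |R|=0.1635
R=−1: 1+2/3x = −1+1/3x ⇒ -1/3x=2 ⇒ x=2/(-1/3)=-6.0000
Confirm numerically:
  x=-5.938: |R|=0.99306 <1
  x=-4.696: |R|=0.83056 <1
  x=-4.216: |R|=0.75277 <1
  x=-4.176: |R|=0.74582 <1
  x=-6.333: |R|=1.03568 >1
  x=-6.065: |R|=1.00717 >1
So |R|<1 on (-6.0000, 0).

(-6.0000,0); λ=-5 ⇒ h* = (6)/5 = 1.2000.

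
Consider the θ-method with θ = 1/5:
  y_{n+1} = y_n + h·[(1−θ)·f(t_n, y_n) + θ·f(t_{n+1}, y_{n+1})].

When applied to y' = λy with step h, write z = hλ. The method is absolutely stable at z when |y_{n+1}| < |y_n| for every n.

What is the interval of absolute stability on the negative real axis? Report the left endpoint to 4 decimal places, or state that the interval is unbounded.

(-3.3333, 0).

On y'=λy, z=hλ:
  y_{n+1} = y_n + z·[4/5·y_n + 1/5·y_{n+1}] ⇒ (1 − 1/5z)y_{n+1} = (1 + 4/5z)y_n
  ⇒ R(z) = (1 + 4/5z)/(1 − 1/5z).

Boundary: |R(x)|=1, x<0.
x=-1.71: |R|=0.2742
R=−1: 1+4/5x = −1+1/5x ⇒ -3/5x=2 ⇒ x=2/(-3/5)=-3.3333
Confirm numerically:
  x=-2.869: |R|=0.82298 <1
  x=-2.581: |R|=0.70228 <1
  x=-1.844: |R|=0.34717 <1
  x=-3.914: |R|=1.19542 >1
  x=-3.597: |R|=1.09201 >1
Stable set (-3.3333, 0).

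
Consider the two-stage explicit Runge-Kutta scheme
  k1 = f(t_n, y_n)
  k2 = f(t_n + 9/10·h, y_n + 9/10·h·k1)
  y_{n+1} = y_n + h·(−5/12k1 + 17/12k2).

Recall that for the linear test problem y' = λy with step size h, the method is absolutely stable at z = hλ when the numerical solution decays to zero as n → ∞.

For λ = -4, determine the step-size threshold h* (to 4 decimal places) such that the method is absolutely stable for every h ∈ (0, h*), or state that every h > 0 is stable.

(-0.7843,0); λ=-4 ⇒ h* = (40/51)/4 = 0.1961.

With y'=λy (z=hλ):
  k1=λy_n ⇒ h·k1=z·y_n;  k2=λ(1+9/10z)y_n ⇒ h·k2=z(1+9/10z)y_n
  y_{n+1}/y_n = 1 − 5/12z + 17/12z(1+9/10z) = 1 + z + 51/40z²
  R(z) = 1 + z + 51/40z².

Boundary: |R(x)|=1, x<0.
x=-0.88: |R|=1.1074
R=1: x+51/40x²=0 ⇒ x=−40/51=-0.7843; min R=1−1/(4·51/40)=0.8039>−1
Confirm numerically:
  x=-0.724: |R|=0.94432 <1
  x=-0.722: |R|=0.94264 <1
  x=-0.552: |R|=0.83650 <1
  x=-0.430: |R|=0.80575 <1
  x=-1.194: |R|=1.62369 >1
  x=-1.061: |R|=1.37429 >1
  x=-0.971: |R|=1.23112 >1
So |R|<1 on (-0.7843, 0).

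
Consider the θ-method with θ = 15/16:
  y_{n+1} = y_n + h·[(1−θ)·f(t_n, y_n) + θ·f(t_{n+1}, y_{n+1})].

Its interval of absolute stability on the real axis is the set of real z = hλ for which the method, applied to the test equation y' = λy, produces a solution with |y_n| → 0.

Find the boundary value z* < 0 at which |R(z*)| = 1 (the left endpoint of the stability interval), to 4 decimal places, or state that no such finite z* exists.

(−∞, 0) — no finite endpoint.

Test eqn y'=λy, z=hλ:
  y_{n+1} = y_n + z·[1/16·y_n + 15/16·y_{n+1}] ⇒ (1 − 15/16z)y_{n+1} = (1 + 1/16z)y_n
  R(z) = (1 + 1/16z)/(1 − 15/16z).

Boundary: |R(x)|=1, x<0.
x=-0.49: |R|=0.6642
x=-2: |R|=0.3043
x=-10: |R|=0.0361
x=-100: |R|=0.0554
θ=15/16≥1/2 ⇒ |1+1/16x|<|1−15/16x| ∀x<0 ⇒ interval (−∞,0).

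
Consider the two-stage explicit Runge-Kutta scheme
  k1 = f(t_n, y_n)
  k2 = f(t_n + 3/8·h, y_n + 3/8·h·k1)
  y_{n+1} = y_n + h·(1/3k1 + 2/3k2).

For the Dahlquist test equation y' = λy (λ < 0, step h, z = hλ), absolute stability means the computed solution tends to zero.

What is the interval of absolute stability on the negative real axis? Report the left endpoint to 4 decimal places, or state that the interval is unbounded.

Set f=λy, z=hλ:
  k1=λy_n ⇒ h·k1=z·y_n;  k2=λ(1+3/8z)y_n ⇒ h·k2=z(1+3/8z)y_n
  y_{n+1}/y_n = 1 + 1/3z + 2/3z(1+3/8z) = 1 + z + 1/4z²
  so R(z) = 1 + z + 1/4z².

Boundary: |R(x)|=1, x<0.
x=-0.78: |R|=0.3721
R=1: x+1/4x²=0 ⇒ x=−4=-4.0000; min R=1−1/(4·1/4)=0.0000>−1
Confirm numerically:
  x=-3.471: |R|=0.54096 <1
  x=-2.620: |R|=0.09610 <1
  x=-1.750: |R|=0.01562 <1
  x=-4.340: |R|=1.36890 >1
  x=-4.054: |R|=1.05473 >1
Interval (-4.0000, 0).

(-4.0000, 0).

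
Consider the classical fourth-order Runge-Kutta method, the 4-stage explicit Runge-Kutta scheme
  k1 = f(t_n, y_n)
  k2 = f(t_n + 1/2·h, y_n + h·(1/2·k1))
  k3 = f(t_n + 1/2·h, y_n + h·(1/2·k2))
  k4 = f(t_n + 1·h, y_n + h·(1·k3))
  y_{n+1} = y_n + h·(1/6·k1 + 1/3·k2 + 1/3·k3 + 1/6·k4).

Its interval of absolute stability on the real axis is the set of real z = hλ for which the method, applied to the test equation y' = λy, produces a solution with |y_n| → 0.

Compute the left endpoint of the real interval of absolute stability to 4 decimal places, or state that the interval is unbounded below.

On y'=λy, z=hλ:
  order 4, 4-stage ⇒ R(z)=1+z+z^2/2+z^3/6+z^4/24
  (e.g. R(-1.77)=0.28121, |R|=0.28121)

Need |R(x)|<1, x<0.
x=-1.77: |R|=0.2812
|R(-2.9)|=1.1872 |R(-2.74)|=0.9338 |R(-1.01)|=0.3717
Bisect:
  x_lo=-3.5988 |R|=3.0977  x_hi=-0.1638 |R|=0.8489
  mid=-1.88130 |R|=0.30054 →hi
  mid=-2.74004 |R|=0.93389 →hi
  mid=-3.16941 |R|=1.75136 →lo
  mid=-2.95473 |R|=1.28699 →lo
  mid=-2.84739 |R|=1.09772 →lo
  mid=-2.79371 |R|=1.01277 →lo
  mid=-2.76688 |R|=0.97259 →hi
  mid=-2.78030 |R|=0.99249 →hi
  ...
  [-2.78533,-2.78512] ⇒ x*=-2.7853
So |R|<1 on (-2.7853, 0).

z* = -2.7853.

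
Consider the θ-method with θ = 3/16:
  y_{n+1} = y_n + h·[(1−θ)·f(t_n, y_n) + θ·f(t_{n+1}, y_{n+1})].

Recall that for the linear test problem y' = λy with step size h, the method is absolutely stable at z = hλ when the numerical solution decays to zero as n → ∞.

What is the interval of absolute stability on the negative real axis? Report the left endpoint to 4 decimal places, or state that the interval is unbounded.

(-3.2000, 0).

On y'=λy, z=hλ:
  y_{n+1} = y_n + z·[13/16·y_n + 3/16·y_{n+1}] ⇒ (1 − 3/16z)y_{n+1} = (1 + 13/16z)y_n
  so R(z) = (1 + 13/16z)/(1 − 3/16z).

Need |R(x)|<1, x<0.
x=-1.5: |R|=0.1707
R=−1: 1+13/16x = −1+3/16x ⇒ -5/8x=2 ⇒ x=2/(-5/8)=-3.2000
Confirm numerically:
  x=-2.910: |R|=0.88273 <1
  x=-2.661: |R|=0.77526 <1
  x=-1.677: |R|=0.27583 <1
  x=-1.561: |R|=0.20756 <1
  x=-3.462: |R|=1.09930 >1
  x=-3.430: |R|=1.08749 >1
  x=-3.247: |R|=1.01826 >1
Stable set (-3.2000, 0).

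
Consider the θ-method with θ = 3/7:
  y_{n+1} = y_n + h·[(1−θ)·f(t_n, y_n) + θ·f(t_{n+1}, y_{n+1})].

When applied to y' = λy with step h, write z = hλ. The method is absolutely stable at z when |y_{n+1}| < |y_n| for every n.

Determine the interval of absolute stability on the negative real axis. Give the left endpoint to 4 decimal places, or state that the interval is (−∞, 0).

z∈(-14.0000,0).

With y'=λy (z=hλ):
  y_{n+1} = y_n + z·[4/7·y_n + 3/7·y_{n+1}] ⇒ (1 − 3/7z)y_{n+1} = (1 + 4/7z)y_n
  so R(z) = (1 + 4/7z)/(1 − 3/7z).

Boundary: |R(x)|=1, x<0.
x=-1.8: |R|=0.0161
R=−1: 1+4/7x = −1+3/7x ⇒ -1/7x=2 ⇒ x=2/(-1/7)=-14.0000
Confirm numerically:
  x=-11.735: |R|=0.94633 <1
  x=-7.262: |R|=0.76593 <1
  x=-5.843: |R|=0.66745 <1
  x=-14.465: |R|=1.00923 >1
  x=-14.289: |R|=1.00580 >1
Stable set (-14.0000, 0).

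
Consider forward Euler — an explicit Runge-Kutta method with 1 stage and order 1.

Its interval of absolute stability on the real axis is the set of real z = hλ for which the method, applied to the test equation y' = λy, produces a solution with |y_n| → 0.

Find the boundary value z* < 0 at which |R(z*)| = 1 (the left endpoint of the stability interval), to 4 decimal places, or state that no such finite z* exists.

z* = -2.0000.

Test eqn y'=λy, z=hλ:
  order 1, 1-stage ⇒ R(z)=1+z
  (e.g. R(-0.71)=0.29000, |R|=0.29000)

Find x<0 with |R(x)|<1.
x=-0.71: |R|=0.2900
|R(-1.48)|=0.4800 |R(-1.38)|=0.3800 |R(-1.19)|=0.1900
Bisect:
  x_lo=-2.7449 |R|=1.7449  x_hi=-0.3503 |R|=0.6497
  mid=-1.54756 |R|=0.54756 →hi
  mid=-2.14621 |R|=1.14621 →lo
  mid=-1.84689 |R|=0.84689 →hi
  mid=-1.99655 |R|=0.99655 →hi
  mid=-2.07138 |R|=1.07138 →lo
  mid=-2.03397 |R|=1.03397 →lo
  mid=-2.01526 |R|=1.01526 →lo
  mid=-2.00590 |R|=1.00590 →lo
  ...
  [-2.00006,-1.99991] ⇒ x*=-2.0000
Stable set (-2.0000, 0).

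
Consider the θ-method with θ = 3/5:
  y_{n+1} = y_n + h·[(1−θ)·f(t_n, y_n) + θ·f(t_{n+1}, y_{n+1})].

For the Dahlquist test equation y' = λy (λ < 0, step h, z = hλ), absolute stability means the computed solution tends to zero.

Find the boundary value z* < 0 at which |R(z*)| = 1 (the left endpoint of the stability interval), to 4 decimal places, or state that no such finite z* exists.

Set f=λy, z=hλ:
  y_{n+1} = y_n + z·[2/5·y_n + 3/5·y_{n+1}] ⇒ (1 − 3/5z)y_{n+1} = (1 + 2/5z)y_n
  so R(z) = (1 + 2/5z)/(1 − 3/5z).

Need |R(x)|<1, x<0.
x=-0.76: |R|=0.4780
x=-2: |R|=0.0909
x=-10: |R|=0.4286
x=-100: |R|=0.6393
θ=3/5≥1/2 ⇒ |1+2/5x|<|1−3/5x| ∀x<0 ⇒ interval (−∞,0).

(−∞, 0) — no finite endpoint.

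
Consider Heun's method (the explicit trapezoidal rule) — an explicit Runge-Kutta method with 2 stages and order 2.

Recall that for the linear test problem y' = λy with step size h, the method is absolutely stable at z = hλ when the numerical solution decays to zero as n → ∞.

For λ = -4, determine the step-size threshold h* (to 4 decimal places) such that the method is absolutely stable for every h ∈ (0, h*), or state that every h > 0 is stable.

Set f=λy, z=hλ:
  order 2, 2-stage ⇒ R(z)=1+z+z^2/2
  (e.g. R(-0.39)=0.68605, |R|=0.68605)

Solve |R(x)|<1 on ℝ⁻.
x=-0.39: |R|=0.6861
|R(-1.56)|=0.6568 |R(-1.52)|=0.6352 |R(-1.5)|=0.6250
Bisect:
  x_lo=-2.6305 |R|=1.8293  x_hi=-0.2303 |R|=0.7962
  mid=-1.43041 |R|=0.59263 →hi
  mid=-2.03046 |R|=1.03092 →lo
  mid=-1.73044 |R|=0.76677 →hi
  mid=-1.88045 |R|=0.88759 →hi
  mid=-1.95545 |R|=0.95645 →hi
  mid=-1.99296 |R|=0.99298 →hi
  mid=-2.01171 |R|=1.01178 →lo
  mid=-2.00233 |R|=1.00233 →lo
  mid=-1.99764 |R|=0.99765 →hi
  ...
  [-2.00013,-1.99999] ⇒ x*=-2.0000
Stable set (-2.0000, 0).

(-2.0000,0); λ=-4 ⇒ h* = 0.5000.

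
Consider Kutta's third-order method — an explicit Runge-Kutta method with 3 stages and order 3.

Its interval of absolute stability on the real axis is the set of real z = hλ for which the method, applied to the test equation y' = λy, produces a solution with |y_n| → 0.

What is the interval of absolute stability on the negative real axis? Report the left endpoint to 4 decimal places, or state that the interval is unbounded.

Set f=λy, z=hλ:
  order 3, 3-stage ⇒ R(z)=1+z+z^2/2+z^3/6
  (e.g. R(-0.51)=0.59794, |R|=0.59794)

Solve |R(x)|<1 on ℝ⁻.
x=-0.51: |R|=0.5979
|R(-1.69)|=0.0664 |R(-1.68)|=0.0591 |R(-1.35)|=0.1512
Bisect:
  x_lo=-3.2392 |R|=2.6576  x_hi=-0.3293 |R|=0.7190
  mid=-1.78425 |R|=0.13918 →hi
  mid=-2.51173 |R|=0.99834 →hi
  mid=-2.87548 |R|=1.70388 →lo
  mid=-2.69361 |R|=1.32310 →lo
  mid=-2.60267 |R|=1.15409 →lo
  mid=-2.55720 |R|=1.07461 →lo
  mid=-2.53447 |R|=1.03608 →lo
  mid=-2.52310 |R|=1.01711 →lo
  mid=-2.51742 |R|=1.00770 →lo
  ...
  [-2.51280,-2.51262] ⇒ x*=-2.5127
So |R|<1 on (-2.5127, 0).

(-2.5127, 0).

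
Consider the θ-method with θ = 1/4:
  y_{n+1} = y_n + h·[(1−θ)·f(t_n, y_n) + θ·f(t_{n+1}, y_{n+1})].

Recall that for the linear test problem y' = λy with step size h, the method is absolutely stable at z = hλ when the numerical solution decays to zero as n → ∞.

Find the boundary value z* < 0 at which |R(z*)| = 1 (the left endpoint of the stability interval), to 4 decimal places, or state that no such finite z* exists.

Set f=λy, z=hλ:
  y_{n+1} = y_n + z·[3/4·y_n + 1/4·y_{n+1}] ⇒ (1 − 1/4z)y_{n+1} = (1 + 3/4z)y_n
  R(z) = (1 + 3/4z)/(1 − 1/4z).

Boundary: |R(x)|=1, x<0.
x=-1.06: |R|=0.1621
R=−1: 1+3/4x = −1+1/4x ⇒ -1/2x=2 ⇒ x=2/(-1/2)=-4.0000
Confirm numerically:
  x=-3.064: |R|=0.73499 <1
  x=-2.967: |R|=0.70346 <1
  x=-2.135: |R|=0.39201 <1
  x=-2.011: |R|=0.33821 <1
  x=-4.346: |R|=1.08291 >1
  x=-4.189: |R|=1.04616 >1
  x=-4.050: |R|=1.01242 >1
So |R|<1 on (-4.0000, 0).

z* = -4.0000.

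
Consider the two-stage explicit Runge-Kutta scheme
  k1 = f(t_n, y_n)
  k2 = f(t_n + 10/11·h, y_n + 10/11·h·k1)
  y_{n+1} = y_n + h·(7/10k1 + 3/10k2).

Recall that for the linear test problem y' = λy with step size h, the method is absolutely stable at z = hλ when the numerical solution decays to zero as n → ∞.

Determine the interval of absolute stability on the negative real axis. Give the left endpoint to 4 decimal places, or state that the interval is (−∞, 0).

With y'=λy (z=hλ):
  k1=λy_n ⇒ h·k1=z·y_n;  k2=λ(1+10/11z)y_n ⇒ h·k2=z(1+10/11z)y_n
  y_{n+1}/y_n = 1 + 7/10z + 3/10z(1+10/11z) = 1 + z + 3/11z²
  Hence R(z) = 1 + z + 3/11z².

Find x<0 with |R(x)|<1.
x=-1.5: |R|=0.1136
R=1: x+3/11x²=0 ⇒ x=−11/3=-3.6667; min R=1−1/(4·3/11)=0.0833>−1
Confirm numerically:
  x=-2.674: |R|=0.27608 <1
  x=-1.821: |R|=0.08337 <1
  x=-1.776: |R|=0.08423 <1
  x=-4.080: |R|=1.45993 >1
  x=-3.868: |R|=1.21239 >1
Interval (-3.6667, 0).

(-3.6667, 0).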